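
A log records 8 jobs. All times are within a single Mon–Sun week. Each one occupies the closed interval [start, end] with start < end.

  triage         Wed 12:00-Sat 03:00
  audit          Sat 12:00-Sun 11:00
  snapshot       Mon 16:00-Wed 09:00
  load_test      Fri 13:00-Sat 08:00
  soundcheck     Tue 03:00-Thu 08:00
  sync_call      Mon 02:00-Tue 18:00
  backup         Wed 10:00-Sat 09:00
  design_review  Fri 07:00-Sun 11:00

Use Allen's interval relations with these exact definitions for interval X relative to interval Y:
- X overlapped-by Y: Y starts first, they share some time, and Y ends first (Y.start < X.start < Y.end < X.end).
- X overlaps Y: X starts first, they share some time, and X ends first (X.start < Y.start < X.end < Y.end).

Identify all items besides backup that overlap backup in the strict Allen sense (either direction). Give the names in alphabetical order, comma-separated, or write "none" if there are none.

design_review, soundcheck

Target backup = [Wed 10:00, Sat 09:00].
audit [Sat 12:00, Sun 11:00] → after → no.
design_review [Fri 07:00, Sun 11:00] → overlapped-by → yes.
load_test [Fri 13:00, Sat 08:00] → during → no.
snapshot [Mon 16:00, Wed 09:00] → before → no.
soundcheck [Tue 03:00, Thu 08:00] → overlaps → yes.
sync_call [Mon 02:00, Tue 18:00] → before → no.
triage [Wed 12:00, Sat 03:00] → during → no.
Result: design_review, soundcheck.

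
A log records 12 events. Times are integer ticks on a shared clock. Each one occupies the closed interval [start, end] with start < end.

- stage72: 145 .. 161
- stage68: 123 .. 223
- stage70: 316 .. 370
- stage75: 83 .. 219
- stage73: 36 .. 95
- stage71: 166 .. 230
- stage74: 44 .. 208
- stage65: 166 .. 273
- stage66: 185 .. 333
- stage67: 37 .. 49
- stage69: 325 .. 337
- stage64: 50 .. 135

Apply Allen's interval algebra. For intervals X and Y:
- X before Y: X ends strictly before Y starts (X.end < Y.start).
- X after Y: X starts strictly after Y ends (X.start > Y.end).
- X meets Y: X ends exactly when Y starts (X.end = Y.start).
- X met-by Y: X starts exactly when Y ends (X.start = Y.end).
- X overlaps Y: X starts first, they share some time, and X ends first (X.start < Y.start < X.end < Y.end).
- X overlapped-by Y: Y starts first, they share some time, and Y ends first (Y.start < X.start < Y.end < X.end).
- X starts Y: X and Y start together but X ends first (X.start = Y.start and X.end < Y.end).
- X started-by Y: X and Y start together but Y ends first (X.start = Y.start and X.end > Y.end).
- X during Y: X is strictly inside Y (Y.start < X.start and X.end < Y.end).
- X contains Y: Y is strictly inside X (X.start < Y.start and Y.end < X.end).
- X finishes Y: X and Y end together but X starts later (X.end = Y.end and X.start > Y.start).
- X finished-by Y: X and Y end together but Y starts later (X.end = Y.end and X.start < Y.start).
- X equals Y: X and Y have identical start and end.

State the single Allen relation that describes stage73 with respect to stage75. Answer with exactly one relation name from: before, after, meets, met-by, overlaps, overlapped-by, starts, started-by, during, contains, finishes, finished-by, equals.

overlaps

stage73 = [36, 95]; stage75 = [83, 219].
Compare endpoints: stage73.start < stage75.start, stage73.start < stage75.end, stage73.end > stage75.start, stage73.end < stage75.end.
That pattern is 'overlaps'.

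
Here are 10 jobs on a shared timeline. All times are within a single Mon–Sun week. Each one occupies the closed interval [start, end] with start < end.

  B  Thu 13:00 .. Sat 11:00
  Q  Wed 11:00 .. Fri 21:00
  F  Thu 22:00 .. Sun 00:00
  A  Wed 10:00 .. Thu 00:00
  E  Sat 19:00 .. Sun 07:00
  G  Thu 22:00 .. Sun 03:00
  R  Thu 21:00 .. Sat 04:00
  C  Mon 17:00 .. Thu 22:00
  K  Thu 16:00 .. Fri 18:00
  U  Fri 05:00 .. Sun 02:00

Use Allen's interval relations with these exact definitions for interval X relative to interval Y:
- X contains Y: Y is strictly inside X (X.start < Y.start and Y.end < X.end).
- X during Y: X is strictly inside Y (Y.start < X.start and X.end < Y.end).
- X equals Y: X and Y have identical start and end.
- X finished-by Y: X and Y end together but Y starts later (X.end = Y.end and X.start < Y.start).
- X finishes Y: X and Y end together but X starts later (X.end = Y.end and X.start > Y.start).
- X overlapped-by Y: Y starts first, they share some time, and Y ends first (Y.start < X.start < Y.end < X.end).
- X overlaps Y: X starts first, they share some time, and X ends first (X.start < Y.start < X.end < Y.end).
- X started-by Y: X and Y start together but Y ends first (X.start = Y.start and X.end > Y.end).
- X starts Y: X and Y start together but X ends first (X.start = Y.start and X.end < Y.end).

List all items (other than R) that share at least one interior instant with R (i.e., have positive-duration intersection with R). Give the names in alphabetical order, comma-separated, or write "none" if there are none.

Target R = [Thu 21:00, Sat 04:00].
A [Wed 10:00, Thu 00:00] → before → no.
B [Thu 13:00, Sat 11:00] → contains → yes.
C [Mon 17:00, Thu 22:00] → overlaps → yes.
E [Sat 19:00, Sun 07:00] → after → no.
F [Thu 22:00, Sun 00:00] → overlapped-by → yes.
G [Thu 22:00, Sun 03:00] → overlapped-by → yes.
K [Thu 16:00, Fri 18:00] → overlaps → yes.
Q [Wed 11:00, Fri 21:00] → overlaps → yes.
U [Fri 05:00, Sun 02:00] → overlapped-by → yes.
Result: B, C, F, G, K, Q, U.

B, C, F, G, K, Q, U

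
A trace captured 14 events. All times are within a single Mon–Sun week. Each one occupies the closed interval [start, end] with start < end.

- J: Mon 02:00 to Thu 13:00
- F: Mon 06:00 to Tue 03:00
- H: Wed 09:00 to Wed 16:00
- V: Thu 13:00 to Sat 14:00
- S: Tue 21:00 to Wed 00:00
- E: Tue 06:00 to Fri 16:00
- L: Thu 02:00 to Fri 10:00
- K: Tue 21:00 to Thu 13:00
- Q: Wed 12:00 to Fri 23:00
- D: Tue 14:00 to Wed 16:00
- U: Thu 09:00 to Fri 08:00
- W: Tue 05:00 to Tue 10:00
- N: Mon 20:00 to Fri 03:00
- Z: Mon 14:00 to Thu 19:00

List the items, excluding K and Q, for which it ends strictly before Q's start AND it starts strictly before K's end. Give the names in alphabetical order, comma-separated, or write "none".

Conditions: its end is strictly before Q's start (X.end < Wed 12:00) AND its start is strictly before K's end (X.start < Thu 13:00).
D: end Wed 16:00 < Wed 12:00? ✗; start Tue 14:00 < Thu 13:00? ✓ → no.
E: end Fri 16:00 < Wed 12:00? ✗; start Tue 06:00 < Thu 13:00? ✓ → no.
F: end Tue 03:00 < Wed 12:00? ✓; start Mon 06:00 < Thu 13:00? ✓ → yes.
H: end Wed 16:00 < Wed 12:00? ✗; start Wed 09:00 < Thu 13:00? ✓ → no.
J: end Thu 13:00 < Wed 12:00? ✗; start Mon 02:00 < Thu 13:00? ✓ → no.
L: end Fri 10:00 < Wed 12:00? ✗; start Thu 02:00 < Thu 13:00? ✓ → no.
N: end Fri 03:00 < Wed 12:00? ✗; start Mon 20:00 < Thu 13:00? ✓ → no.
S: end Wed 00:00 < Wed 12:00? ✓; start Tue 21:00 < Thu 13:00? ✓ → yes.
U: end Fri 08:00 < Wed 12:00? ✗; start Thu 09:00 < Thu 13:00? ✓ → no.
V: end Sat 14:00 < Wed 12:00? ✗; start Thu 13:00 < Thu 13:00? ✗ → no.
W: end Tue 10:00 < Wed 12:00? ✓; start Tue 05:00 < Thu 13:00? ✓ → yes.
Z: end Thu 19:00 < Wed 12:00? ✗; start Mon 14:00 < Thu 13:00? ✓ → no.
Result: F, S, W.

F, S, W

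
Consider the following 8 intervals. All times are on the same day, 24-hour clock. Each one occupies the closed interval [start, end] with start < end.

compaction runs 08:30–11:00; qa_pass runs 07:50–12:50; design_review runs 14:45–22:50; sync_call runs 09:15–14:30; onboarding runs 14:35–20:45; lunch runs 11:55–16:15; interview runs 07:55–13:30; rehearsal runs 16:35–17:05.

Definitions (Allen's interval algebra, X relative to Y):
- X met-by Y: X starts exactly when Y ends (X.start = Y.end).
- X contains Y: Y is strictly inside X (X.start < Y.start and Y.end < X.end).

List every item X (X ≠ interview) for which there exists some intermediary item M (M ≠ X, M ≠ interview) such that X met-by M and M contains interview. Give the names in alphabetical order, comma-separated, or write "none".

Target interview = [07:55, 13:30].
Intermediaries M with M contains interview: none.
Union: none.

none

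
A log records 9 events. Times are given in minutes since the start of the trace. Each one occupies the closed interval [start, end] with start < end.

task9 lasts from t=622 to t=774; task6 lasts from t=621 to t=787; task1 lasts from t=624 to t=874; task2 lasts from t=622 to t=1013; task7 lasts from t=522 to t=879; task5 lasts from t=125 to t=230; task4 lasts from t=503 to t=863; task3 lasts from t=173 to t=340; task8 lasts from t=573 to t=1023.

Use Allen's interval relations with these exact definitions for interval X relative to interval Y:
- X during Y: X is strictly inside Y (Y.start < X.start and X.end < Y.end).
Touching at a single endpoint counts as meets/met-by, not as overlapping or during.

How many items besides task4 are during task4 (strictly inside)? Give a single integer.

2

Target task4 = [t=503, t=863].
task1 [t=624, t=874] → overlapped-by → no.
task2 [t=622, t=1013] → overlapped-by → no.
task3 [t=173, t=340] → before → no.
task5 [t=125, t=230] → before → no.
task6 [t=621, t=787] → during → counts.
task7 [t=522, t=879] → overlapped-by → no.
task8 [t=573, t=1023] → overlapped-by → no.
task9 [t=622, t=774] → during → counts.
Total: 2.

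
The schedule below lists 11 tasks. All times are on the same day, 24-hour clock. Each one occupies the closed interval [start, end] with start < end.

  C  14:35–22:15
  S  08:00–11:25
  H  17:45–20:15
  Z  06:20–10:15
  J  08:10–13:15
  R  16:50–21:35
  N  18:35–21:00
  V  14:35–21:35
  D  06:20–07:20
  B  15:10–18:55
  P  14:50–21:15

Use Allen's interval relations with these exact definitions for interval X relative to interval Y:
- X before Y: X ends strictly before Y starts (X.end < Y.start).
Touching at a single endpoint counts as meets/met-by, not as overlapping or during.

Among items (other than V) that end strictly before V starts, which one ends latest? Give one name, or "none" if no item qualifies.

Target V = [14:35, 21:35].
B [15:10, 18:55] → during → excluded.
C [14:35, 22:15] → started-by → excluded.
D [06:20, 07:20] → before → candidate.
H [17:45, 20:15] → during → excluded.
J [08:10, 13:15] → before → candidate.
N [18:35, 21:00] → during → excluded.
P [14:50, 21:15] → during → excluded.
R [16:50, 21:35] → finishes → excluded.
S [08:00, 11:25] → before → candidate.
Z [06:20, 10:15] → before → candidate.
Among candidates, latest end is 13:15 → J.

J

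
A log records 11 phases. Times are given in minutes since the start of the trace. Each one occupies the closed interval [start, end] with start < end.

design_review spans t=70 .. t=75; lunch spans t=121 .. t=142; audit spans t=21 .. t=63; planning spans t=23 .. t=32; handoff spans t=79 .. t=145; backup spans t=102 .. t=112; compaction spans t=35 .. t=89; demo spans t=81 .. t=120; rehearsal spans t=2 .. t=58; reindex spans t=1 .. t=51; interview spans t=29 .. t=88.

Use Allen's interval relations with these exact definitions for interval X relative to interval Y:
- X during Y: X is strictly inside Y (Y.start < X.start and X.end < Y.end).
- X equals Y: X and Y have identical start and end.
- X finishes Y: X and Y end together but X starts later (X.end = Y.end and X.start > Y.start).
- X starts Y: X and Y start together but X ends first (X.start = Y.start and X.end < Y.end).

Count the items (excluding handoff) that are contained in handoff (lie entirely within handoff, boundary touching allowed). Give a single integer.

3

Target handoff = [t=79, t=145].
audit [t=21, t=63] → before → no.
backup [t=102, t=112] → during → counts.
compaction [t=35, t=89] → overlaps → no.
demo [t=81, t=120] → during → counts.
design_review [t=70, t=75] → before → no.
interview [t=29, t=88] → overlaps → no.
lunch [t=121, t=142] → during → counts.
planning [t=23, t=32] → before → no.
rehearsal [t=2, t=58] → before → no.
reindex [t=1, t=51] → before → no.
Total: 3.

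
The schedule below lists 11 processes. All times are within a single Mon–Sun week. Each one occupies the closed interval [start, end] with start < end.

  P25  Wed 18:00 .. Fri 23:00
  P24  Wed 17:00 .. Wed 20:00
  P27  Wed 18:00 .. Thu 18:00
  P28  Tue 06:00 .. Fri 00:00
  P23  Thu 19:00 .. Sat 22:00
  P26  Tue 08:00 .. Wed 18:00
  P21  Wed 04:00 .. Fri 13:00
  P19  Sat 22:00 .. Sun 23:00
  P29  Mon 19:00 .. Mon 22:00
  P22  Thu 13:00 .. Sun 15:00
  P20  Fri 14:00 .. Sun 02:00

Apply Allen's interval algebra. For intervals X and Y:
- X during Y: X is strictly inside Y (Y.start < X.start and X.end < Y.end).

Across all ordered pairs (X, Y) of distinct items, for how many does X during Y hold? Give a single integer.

7

Checking all 110 ordered pairs for relation 'during'; matching pairs in alphabetical order:
(P20, P22): P20 during P22 ✓
(P23, P22): P23 during P22 ✓
(P24, P21): P24 during P21 ✓
(P24, P28): P24 during P28 ✓
(P26, P28): P26 during P28 ✓
(P27, P21): P27 during P21 ✓
(P27, P28): P27 during P28 ✓
Count: 7.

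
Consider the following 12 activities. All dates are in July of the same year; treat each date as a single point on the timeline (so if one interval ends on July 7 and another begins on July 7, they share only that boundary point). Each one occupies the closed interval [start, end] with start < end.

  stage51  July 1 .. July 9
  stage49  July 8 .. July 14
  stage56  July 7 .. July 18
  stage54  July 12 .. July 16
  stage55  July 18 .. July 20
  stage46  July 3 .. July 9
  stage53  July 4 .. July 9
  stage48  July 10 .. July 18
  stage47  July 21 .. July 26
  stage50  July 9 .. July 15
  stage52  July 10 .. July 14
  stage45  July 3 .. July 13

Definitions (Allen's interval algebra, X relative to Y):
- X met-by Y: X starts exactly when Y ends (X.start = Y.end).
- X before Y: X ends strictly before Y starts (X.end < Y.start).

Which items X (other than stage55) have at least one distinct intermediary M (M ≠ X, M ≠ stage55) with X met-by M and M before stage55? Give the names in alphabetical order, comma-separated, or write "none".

Target stage55 = [July 18, July 20].
Intermediaries M with M before stage55: stage45, stage46, stage49, stage50, stage51, stage52, stage53, stage54.
Via stage45 — items with X met-by stage45: none.
Via stage46 — items with X met-by stage46: stage50.
Via stage49 — items with X met-by stage49: none.
Via stage50 — items with X met-by stage50: none.
Via stage51 — items with X met-by stage51: stage50.
Via stage52 — items with X met-by stage52: none.
Via stage53 — items with X met-by stage53: stage50.
Via stage54 — items with X met-by stage54: none.
Union: stage50.

stage50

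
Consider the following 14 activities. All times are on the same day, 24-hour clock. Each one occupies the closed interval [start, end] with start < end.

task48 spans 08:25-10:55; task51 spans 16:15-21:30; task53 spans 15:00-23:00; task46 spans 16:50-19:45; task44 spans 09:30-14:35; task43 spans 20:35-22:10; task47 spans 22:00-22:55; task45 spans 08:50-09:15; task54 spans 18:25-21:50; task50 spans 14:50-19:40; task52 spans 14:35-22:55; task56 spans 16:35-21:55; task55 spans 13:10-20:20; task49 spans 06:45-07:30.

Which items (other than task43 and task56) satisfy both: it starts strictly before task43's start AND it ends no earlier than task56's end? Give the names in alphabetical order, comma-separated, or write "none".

task52, task53

Conditions: its start is strictly before task43's start (X.start < 20:35) AND its end is no earlier than task56's end (X.end >= 21:55).
task44: start 09:30 < 20:35? ✓; end 14:35 >= 21:55? ✗ → no.
task45: start 08:50 < 20:35? ✓; end 09:15 >= 21:55? ✗ → no.
task46: start 16:50 < 20:35? ✓; end 19:45 >= 21:55? ✗ → no.
task47: start 22:00 < 20:35? ✗; end 22:55 >= 21:55? ✓ → no.
task48: start 08:25 < 20:35? ✓; end 10:55 >= 21:55? ✗ → no.
task49: start 06:45 < 20:35? ✓; end 07:30 >= 21:55? ✗ → no.
task50: start 14:50 < 20:35? ✓; end 19:40 >= 21:55? ✗ → no.
task51: start 16:15 < 20:35? ✓; end 21:30 >= 21:55? ✗ → no.
task52: start 14:35 < 20:35? ✓; end 22:55 >= 21:55? ✓ → yes.
task53: start 15:00 < 20:35? ✓; end 23:00 >= 21:55? ✓ → yes.
task54: start 18:25 < 20:35? ✓; end 21:50 >= 21:55? ✗ → no.
task55: start 13:10 < 20:35? ✓; end 20:20 >= 21:55? ✗ → no.
Result: task52, task53.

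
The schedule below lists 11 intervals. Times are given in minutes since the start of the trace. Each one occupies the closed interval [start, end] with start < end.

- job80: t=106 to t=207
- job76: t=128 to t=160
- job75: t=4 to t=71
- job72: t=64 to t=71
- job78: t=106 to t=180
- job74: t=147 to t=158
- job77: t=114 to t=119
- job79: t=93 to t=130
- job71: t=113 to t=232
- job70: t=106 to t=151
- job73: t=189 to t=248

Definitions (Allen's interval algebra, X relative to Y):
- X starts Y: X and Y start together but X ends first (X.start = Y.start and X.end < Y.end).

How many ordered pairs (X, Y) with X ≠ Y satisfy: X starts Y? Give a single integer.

3

Checking all 110 ordered pairs for relation 'starts'; matching pairs in alphabetical order:
(job70, job78): job70 starts job78 ✓
(job70, job80): job70 starts job80 ✓
(job78, job80): job78 starts job80 ✓
Count: 3.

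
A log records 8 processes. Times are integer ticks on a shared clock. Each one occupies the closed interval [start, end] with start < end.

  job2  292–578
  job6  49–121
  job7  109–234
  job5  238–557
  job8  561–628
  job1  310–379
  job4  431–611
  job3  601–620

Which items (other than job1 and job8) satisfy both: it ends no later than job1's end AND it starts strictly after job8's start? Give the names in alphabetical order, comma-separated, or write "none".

none

Conditions: its end is no later than job1's end (X.end <= 379) AND its start is strictly after job8's start (X.start > 561).
job2: end 578 <= 379? ✗; start 292 > 561? ✗ → no.
job3: end 620 <= 379? ✗; start 601 > 561? ✓ → no.
job4: end 611 <= 379? ✗; start 431 > 561? ✗ → no.
job5: end 557 <= 379? ✗; start 238 > 561? ✗ → no.
job6: end 121 <= 379? ✓; start 49 > 561? ✗ → no.
job7: end 234 <= 379? ✓; start 109 > 561? ✗ → no.
Result: none.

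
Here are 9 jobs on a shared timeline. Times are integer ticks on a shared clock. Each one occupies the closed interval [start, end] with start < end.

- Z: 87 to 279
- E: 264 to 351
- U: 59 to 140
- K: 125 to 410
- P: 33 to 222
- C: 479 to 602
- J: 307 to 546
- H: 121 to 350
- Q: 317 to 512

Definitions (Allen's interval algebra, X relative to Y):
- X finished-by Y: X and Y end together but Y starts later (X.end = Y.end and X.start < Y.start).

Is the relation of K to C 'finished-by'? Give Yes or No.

K = [125, 410], C = [479, 602].
Actual relation of K to C: before.
Asked whether 'finished-by' holds → No.

No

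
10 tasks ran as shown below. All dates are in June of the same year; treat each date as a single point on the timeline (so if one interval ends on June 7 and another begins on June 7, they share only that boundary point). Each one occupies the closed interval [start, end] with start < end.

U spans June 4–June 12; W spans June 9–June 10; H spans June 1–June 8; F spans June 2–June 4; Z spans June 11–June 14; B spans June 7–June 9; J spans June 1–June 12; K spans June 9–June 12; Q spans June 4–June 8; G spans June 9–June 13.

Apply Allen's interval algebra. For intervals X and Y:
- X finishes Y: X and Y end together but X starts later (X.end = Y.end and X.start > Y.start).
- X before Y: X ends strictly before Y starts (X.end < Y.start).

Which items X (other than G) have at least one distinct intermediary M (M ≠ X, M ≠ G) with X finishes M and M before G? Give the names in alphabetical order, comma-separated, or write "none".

Target G = [June 9, June 13].
Intermediaries M with M before G: F, H, Q.
Via F — items with X finishes F: none.
Via H — items with X finishes H: Q.
Via Q — items with X finishes Q: none.
Union: Q.

Q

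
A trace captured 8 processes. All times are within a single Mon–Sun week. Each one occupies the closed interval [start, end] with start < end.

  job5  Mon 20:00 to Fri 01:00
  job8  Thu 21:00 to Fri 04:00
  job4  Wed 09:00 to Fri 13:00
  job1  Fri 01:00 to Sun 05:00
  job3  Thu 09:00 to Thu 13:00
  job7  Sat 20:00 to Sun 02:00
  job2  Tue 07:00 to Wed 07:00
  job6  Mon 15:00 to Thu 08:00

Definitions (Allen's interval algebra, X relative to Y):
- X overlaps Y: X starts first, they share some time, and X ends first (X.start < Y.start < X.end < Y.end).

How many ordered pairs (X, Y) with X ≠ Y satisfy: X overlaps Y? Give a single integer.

Checking all 56 ordered pairs for relation 'overlaps'; matching pairs in alphabetical order:
(job4, job1): job4 overlaps job1 ✓
(job5, job4): job5 overlaps job4 ✓
(job5, job8): job5 overlaps job8 ✓
(job6, job4): job6 overlaps job4 ✓
(job6, job5): job6 overlaps job5 ✓
(job8, job1): job8 overlaps job1 ✓
Count: 6.

6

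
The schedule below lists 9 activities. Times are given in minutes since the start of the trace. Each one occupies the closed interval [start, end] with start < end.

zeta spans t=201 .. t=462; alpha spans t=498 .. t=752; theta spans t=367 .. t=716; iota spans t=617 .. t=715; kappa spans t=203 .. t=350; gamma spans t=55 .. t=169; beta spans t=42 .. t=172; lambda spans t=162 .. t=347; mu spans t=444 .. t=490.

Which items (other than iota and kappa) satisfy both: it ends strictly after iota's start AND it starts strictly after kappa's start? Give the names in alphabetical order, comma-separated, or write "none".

Conditions: its end is strictly after iota's start (X.end > t=617) AND its start is strictly after kappa's start (X.start > t=203).
alpha: end t=752 > t=617? ✓; start t=498 > t=203? ✓ → yes.
beta: end t=172 > t=617? ✗; start t=42 > t=203? ✗ → no.
gamma: end t=169 > t=617? ✗; start t=55 > t=203? ✗ → no.
lambda: end t=347 > t=617? ✗; start t=162 > t=203? ✗ → no.
mu: end t=490 > t=617? ✗; start t=444 > t=203? ✓ → no.
theta: end t=716 > t=617? ✓; start t=367 > t=203? ✓ → yes.
zeta: end t=462 > t=617? ✗; start t=201 > t=203? ✗ → no.
Result: alpha, theta.

alpha, theta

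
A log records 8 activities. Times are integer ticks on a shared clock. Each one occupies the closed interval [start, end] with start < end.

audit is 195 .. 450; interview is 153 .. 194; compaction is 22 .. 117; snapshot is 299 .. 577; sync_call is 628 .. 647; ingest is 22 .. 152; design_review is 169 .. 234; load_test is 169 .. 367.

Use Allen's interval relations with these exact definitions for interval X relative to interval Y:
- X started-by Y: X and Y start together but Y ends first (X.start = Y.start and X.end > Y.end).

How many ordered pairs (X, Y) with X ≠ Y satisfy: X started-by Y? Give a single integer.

2

Checking all 56 ordered pairs for relation 'started-by'; matching pairs in alphabetical order:
(ingest, compaction): ingest started-by compaction ✓
(load_test, design_review): load_test started-by design_review ✓
Count: 2.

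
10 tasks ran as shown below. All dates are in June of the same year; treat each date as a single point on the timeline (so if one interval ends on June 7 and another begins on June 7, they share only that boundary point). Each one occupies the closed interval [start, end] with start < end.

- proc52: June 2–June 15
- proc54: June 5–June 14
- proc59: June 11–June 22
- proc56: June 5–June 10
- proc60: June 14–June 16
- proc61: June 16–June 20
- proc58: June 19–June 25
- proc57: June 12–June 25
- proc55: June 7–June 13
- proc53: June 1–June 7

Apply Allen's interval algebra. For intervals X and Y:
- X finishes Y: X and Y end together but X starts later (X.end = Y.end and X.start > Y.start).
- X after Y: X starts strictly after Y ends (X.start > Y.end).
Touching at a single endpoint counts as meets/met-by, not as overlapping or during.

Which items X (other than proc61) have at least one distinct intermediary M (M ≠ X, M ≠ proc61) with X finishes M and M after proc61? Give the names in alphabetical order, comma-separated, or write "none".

none

Target proc61 = [June 16, June 20].
Intermediaries M with M after proc61: none.
Union: none.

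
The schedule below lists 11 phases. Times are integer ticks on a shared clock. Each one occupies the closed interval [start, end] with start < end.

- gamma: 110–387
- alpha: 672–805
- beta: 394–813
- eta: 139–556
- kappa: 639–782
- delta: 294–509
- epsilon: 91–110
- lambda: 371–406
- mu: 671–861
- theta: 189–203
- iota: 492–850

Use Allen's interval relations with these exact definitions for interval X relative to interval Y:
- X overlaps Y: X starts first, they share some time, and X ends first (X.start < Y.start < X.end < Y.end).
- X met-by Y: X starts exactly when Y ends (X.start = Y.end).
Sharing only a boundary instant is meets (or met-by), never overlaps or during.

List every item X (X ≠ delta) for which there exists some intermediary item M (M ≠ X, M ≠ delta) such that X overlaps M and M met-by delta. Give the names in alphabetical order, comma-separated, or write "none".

none

Target delta = [294, 509].
Intermediaries M with M met-by delta: none.
Union: none.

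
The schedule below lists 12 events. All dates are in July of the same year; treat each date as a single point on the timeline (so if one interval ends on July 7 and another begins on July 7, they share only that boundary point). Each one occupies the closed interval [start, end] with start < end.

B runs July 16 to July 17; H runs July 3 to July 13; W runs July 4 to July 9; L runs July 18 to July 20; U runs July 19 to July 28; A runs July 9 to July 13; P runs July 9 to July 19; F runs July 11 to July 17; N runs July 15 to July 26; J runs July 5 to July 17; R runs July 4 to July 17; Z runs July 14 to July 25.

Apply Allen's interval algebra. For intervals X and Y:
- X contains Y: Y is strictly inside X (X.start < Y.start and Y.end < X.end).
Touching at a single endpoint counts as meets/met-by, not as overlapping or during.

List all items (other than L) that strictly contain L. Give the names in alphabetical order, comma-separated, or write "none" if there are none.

Target L = [July 18, July 20].
A [July 9, July 13] → before → no.
B [July 16, July 17] → before → no.
F [July 11, July 17] → before → no.
H [July 3, July 13] → before → no.
J [July 5, July 17] → before → no.
N [July 15, July 26] → contains → yes.
P [July 9, July 19] → overlaps → no.
R [July 4, July 17] → before → no.
U [July 19, July 28] → overlapped-by → no.
W [July 4, July 9] → before → no.
Z [July 14, July 25] → contains → yes.
Result: N, Z.

N, Z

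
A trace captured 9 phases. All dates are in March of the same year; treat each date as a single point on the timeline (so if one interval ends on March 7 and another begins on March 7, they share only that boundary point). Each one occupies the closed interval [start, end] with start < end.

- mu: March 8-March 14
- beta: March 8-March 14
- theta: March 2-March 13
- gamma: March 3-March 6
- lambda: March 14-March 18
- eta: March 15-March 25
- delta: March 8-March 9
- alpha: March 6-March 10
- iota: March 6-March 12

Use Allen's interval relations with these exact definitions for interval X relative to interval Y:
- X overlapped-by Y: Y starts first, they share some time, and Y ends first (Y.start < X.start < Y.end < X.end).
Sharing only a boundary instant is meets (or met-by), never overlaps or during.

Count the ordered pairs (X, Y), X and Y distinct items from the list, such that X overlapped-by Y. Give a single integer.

Checking all 72 ordered pairs for relation 'overlapped-by'; matching pairs in alphabetical order:
(beta, alpha): beta overlapped-by alpha ✓
(beta, iota): beta overlapped-by iota ✓
(beta, theta): beta overlapped-by theta ✓
(eta, lambda): eta overlapped-by lambda ✓
(mu, alpha): mu overlapped-by alpha ✓
(mu, iota): mu overlapped-by iota ✓
(mu, theta): mu overlapped-by theta ✓
Count: 7.

7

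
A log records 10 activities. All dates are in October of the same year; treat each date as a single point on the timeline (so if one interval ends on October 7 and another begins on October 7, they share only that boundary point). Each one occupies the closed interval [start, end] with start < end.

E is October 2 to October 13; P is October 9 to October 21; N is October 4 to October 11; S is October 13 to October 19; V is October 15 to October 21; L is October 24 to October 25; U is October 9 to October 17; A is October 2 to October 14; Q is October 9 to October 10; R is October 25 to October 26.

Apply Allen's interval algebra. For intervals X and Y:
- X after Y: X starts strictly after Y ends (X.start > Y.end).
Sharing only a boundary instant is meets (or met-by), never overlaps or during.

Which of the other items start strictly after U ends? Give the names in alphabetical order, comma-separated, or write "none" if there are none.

Target U = [October 9, October 17].
A [October 2, October 14] → overlaps → no.
E [October 2, October 13] → overlaps → no.
L [October 24, October 25] → after → yes.
N [October 4, October 11] → overlaps → no.
P [October 9, October 21] → started-by → no.
Q [October 9, October 10] → starts → no.
R [October 25, October 26] → after → yes.
S [October 13, October 19] → overlapped-by → no.
V [October 15, October 21] → overlapped-by → no.
Result: L, R.

L, R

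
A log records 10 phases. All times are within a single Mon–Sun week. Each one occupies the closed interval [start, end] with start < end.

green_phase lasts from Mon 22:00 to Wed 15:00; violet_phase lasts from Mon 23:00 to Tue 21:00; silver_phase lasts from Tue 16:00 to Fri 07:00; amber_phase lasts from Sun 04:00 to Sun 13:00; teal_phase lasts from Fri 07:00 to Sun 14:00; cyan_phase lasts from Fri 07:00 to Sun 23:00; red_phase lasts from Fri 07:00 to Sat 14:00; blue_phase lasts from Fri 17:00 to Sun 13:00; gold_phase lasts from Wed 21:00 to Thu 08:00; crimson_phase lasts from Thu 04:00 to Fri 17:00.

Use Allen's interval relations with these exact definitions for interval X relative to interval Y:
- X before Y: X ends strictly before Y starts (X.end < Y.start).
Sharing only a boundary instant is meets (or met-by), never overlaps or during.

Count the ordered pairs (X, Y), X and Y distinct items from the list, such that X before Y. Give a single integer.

Checking all 90 ordered pairs for relation 'before'; matching pairs in alphabetical order:
(crimson_phase, amber_phase): crimson_phase before amber_phase ✓
(gold_phase, amber_phase): gold_phase before amber_phase ✓
(gold_phase, blue_phase): gold_phase before blue_phase ✓
(gold_phase, cyan_phase): gold_phase before cyan_phase ✓
(gold_phase, red_phase): gold_phase before red_phase ✓
(gold_phase, teal_phase): gold_phase before teal_phase ✓
(green_phase, amber_phase): green_phase before amber_phase ✓
(green_phase, blue_phase): green_phase before blue_phase ✓
(green_phase, crimson_phase): green_phase before crimson_phase ✓
(green_phase, cyan_phase): green_phase before cyan_phase ✓
(green_phase, gold_phase): green_phase before gold_phase ✓
(green_phase, red_phase): green_phase before red_phase ✓
(green_phase, teal_phase): green_phase before teal_phase ✓
(red_phase, amber_phase): red_phase before amber_phase ✓
(silver_phase, amber_phase): silver_phase before amber_phase ✓
(silver_phase, blue_phase): silver_phase before blue_phase ✓
(violet_phase, amber_phase): violet_phase before amber_phase ✓
(violet_phase, blue_phase): violet_phase before blue_phase ✓
(violet_phase, crimson_phase): violet_phase before crimson_phase ✓
(violet_phase, cyan_phase): violet_phase before cyan_phase ✓
(violet_phase, gold_phase): violet_phase before gold_phase ✓
(violet_phase, red_phase): violet_phase before red_phase ✓
(violet_phase, teal_phase): violet_phase before teal_phase ✓
Count: 23.

23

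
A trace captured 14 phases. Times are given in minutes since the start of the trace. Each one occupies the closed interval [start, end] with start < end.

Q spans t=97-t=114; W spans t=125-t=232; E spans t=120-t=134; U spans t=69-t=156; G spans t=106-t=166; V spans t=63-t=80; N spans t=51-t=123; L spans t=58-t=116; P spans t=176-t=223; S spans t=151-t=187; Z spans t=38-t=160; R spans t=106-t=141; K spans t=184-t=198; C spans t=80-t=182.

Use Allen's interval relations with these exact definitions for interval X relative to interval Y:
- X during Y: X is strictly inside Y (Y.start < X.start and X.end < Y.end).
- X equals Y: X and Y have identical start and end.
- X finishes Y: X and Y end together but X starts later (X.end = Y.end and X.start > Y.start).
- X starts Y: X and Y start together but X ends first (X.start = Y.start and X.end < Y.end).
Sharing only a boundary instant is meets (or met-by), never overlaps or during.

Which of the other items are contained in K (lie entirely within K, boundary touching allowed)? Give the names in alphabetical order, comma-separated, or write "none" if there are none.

none

Target K = [t=184, t=198].
C [t=80, t=182] → before → no.
E [t=120, t=134] → before → no.
G [t=106, t=166] → before → no.
L [t=58, t=116] → before → no.
N [t=51, t=123] → before → no.
P [t=176, t=223] → contains → no.
Q [t=97, t=114] → before → no.
R [t=106, t=141] → before → no.
S [t=151, t=187] → overlaps → no.
U [t=69, t=156] → before → no.
V [t=63, t=80] → before → no.
W [t=125, t=232] → contains → no.
Z [t=38, t=160] → before → no.
Result: none.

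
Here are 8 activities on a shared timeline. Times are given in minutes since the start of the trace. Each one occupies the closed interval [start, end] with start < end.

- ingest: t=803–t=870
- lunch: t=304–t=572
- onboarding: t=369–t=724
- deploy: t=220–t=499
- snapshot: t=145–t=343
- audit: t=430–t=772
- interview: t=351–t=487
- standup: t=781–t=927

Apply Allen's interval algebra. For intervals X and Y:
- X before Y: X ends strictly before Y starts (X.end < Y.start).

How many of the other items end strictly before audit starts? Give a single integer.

Target audit = [t=430, t=772].
deploy [t=220, t=499] → overlaps → no.
ingest [t=803, t=870] → after → no.
interview [t=351, t=487] → overlaps → no.
lunch [t=304, t=572] → overlaps → no.
onboarding [t=369, t=724] → overlaps → no.
snapshot [t=145, t=343] → before → counts.
standup [t=781, t=927] → after → no.
Total: 1.

1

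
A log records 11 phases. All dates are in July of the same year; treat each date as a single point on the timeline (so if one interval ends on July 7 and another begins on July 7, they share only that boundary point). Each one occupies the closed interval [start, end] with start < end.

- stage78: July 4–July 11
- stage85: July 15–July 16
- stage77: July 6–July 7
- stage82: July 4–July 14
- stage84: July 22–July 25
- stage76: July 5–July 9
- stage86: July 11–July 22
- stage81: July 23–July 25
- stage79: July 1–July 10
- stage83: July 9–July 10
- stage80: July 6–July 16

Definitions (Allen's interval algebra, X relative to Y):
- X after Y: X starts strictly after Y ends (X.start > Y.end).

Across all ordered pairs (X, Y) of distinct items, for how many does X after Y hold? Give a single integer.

Checking all 110 ordered pairs for relation 'after'; matching pairs in alphabetical order:
(stage81, stage76): stage81 after stage76 ✓
(stage81, stage77): stage81 after stage77 ✓
(stage81, stage78): stage81 after stage78 ✓
(stage81, stage79): stage81 after stage79 ✓
(stage81, stage80): stage81 after stage80 ✓
(stage81, stage82): stage81 after stage82 ✓
(stage81, stage83): stage81 after stage83 ✓
(stage81, stage85): stage81 after stage85 ✓
(stage81, stage86): stage81 after stage86 ✓
(stage83, stage77): stage83 after stage77 ✓
(stage84, stage76): stage84 after stage76 ✓
(stage84, stage77): stage84 after stage77 ✓
(stage84, stage78): stage84 after stage78 ✓
(stage84, stage79): stage84 after stage79 ✓
(stage84, stage80): stage84 after stage80 ✓
(stage84, stage82): stage84 after stage82 ✓
(stage84, stage83): stage84 after stage83 ✓
(stage84, stage85): stage84 after stage85 ✓
(stage85, stage76): stage85 after stage76 ✓
(stage85, stage77): stage85 after stage77 ✓
(stage85, stage78): stage85 after stage78 ✓
(stage85, stage79): stage85 after stage79 ✓
(stage85, stage82): stage85 after stage82 ✓
(stage85, stage83): stage85 after stage83 ✓
... plus 4 further pairs not listed.
Count: 28.

28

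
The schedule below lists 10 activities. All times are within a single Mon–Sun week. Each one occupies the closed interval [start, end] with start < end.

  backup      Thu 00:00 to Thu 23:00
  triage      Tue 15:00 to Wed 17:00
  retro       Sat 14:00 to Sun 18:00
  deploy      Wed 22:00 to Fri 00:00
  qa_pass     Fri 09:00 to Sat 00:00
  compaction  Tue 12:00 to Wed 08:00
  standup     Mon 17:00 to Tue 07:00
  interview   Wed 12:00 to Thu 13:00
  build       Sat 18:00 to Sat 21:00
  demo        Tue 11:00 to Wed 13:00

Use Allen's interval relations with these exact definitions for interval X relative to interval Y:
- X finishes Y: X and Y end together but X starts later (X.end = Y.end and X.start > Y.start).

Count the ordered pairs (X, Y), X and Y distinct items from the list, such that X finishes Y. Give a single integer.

0

Checking all 90 ordered pairs for relation 'finishes'; matching pairs in alphabetical order:
No pair satisfies it.
Count: 0.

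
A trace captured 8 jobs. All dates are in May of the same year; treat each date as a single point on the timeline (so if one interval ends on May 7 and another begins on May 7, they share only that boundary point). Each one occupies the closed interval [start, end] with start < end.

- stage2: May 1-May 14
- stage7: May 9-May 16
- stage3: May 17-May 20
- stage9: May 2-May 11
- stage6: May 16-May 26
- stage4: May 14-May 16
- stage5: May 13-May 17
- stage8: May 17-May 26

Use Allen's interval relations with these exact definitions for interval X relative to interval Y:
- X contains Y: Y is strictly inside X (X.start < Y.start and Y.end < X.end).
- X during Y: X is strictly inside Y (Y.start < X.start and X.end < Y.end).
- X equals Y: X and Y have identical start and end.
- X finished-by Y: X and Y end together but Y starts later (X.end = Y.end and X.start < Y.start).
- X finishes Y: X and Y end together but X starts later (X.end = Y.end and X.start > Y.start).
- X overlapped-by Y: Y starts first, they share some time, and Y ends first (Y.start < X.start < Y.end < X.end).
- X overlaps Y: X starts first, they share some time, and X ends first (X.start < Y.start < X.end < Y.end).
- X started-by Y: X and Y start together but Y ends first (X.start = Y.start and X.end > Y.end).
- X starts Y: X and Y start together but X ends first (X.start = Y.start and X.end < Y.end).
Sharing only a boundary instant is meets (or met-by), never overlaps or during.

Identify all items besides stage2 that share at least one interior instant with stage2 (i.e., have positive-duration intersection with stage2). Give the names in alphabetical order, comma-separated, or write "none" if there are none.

Target stage2 = [May 1, May 14].
stage3 [May 17, May 20] → after → no.
stage4 [May 14, May 16] → met-by → no.
stage5 [May 13, May 17] → overlapped-by → yes.
stage6 [May 16, May 26] → after → no.
stage7 [May 9, May 16] → overlapped-by → yes.
stage8 [May 17, May 26] → after → no.
stage9 [May 2, May 11] → during → yes.
Result: stage5, stage7, stage9.

stage5, stage7, stage9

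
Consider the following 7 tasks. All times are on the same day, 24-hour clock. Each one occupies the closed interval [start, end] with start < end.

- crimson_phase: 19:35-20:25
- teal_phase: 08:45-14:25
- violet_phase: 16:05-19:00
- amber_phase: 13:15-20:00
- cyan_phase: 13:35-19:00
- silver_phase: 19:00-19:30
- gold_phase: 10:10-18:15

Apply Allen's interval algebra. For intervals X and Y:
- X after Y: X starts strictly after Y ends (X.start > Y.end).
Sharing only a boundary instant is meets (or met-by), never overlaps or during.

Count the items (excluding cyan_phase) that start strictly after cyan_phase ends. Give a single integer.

1

Target cyan_phase = [13:35, 19:00].
amber_phase [13:15, 20:00] → contains → no.
crimson_phase [19:35, 20:25] → after → counts.
gold_phase [10:10, 18:15] → overlaps → no.
silver_phase [19:00, 19:30] → met-by → no.
teal_phase [08:45, 14:25] → overlaps → no.
violet_phase [16:05, 19:00] → finishes → no.
Total: 1.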